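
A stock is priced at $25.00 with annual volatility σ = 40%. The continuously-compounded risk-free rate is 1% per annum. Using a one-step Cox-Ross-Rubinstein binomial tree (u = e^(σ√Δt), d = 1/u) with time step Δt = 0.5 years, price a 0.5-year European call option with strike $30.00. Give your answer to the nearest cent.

CRR parameters: u = e^(σ√Δt) = e^(0.4·√0.5) = 1.3269, d = 1/u = 0.7536
Per-period rate: rΔt = 0.01·0.5 = 0.005, so R = e^0.005 = 1.0050
Risk-neutral probability p = (e^0.005 − 0.7536)/(1.3269 − 0.7536) = 0.2514/0.5733 = 0.4385
Terminal stock prices: S_u = 33.17, S_d = 18.84
Terminal payoffs (S − K): max(3.172, 0) = 3.172, max(-11.16, 0) = 0
Node 0 (S = 25): V_0 = e^(−0.005)·[0.4385·3.1724 + 0.5615·0.0000] = 1.3842

$1.38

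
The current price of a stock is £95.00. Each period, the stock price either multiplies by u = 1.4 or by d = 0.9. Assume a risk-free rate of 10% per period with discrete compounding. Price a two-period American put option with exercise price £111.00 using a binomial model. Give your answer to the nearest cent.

£16.00

Risk-neutral probability p = (1 + 0.1 − 0.9)/(1.4 − 0.9) = 0.2000/0.5000 = 0.4000
Terminal stock prices: S_uu = 186.2, S_ud = 119.7, S_dd = 76.95
Terminal payoffs (K − S): max(-75.2, 0) = 0, max(-8.7, 0) = 0, max(34.05, 0) = 34.05
Node u (S = 133): continuation = 1/1.1·[0.4000·0.0000 + 0.6000·0.0000] = 0.0000; exercise value = 0.0000 ≤ continuation, so V_u = 0.0000
Node d (S = 85.5): continuation = 1/1.1·[0.4000·0.0000 + 0.6000·34.0500] = 18.5727; exercise value = 25.5000 > continuation, so V_d = 25.5000 (exercise)
Node 0 (S = 95): continuation = 1/1.1·[0.4000·0.0000 + 0.6000·25.5000] = 13.9091; exercise value = 16.0000 > continuation, so V_0 = 16.0000 (exercise)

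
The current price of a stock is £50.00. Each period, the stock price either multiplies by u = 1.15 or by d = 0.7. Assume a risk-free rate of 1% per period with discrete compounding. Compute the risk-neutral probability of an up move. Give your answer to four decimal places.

p = 0.6889

Risk-neutral probability p = (1 + 0.01 − 0.7)/(1.15 − 0.7) = 0.3100/0.4500 = 0.6889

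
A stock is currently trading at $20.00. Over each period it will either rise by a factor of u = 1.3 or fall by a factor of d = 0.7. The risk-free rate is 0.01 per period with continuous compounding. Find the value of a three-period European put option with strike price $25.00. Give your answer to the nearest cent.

Risk-neutral probability p = (e^0.01 − 0.7)/(1.3 − 0.7) = 0.3101/0.6000 = 0.5168
Terminal stock prices: S_uuu = 43.94, S_uud = 23.66, S_udd = 12.74, S_ddd = 6.86
Terminal payoffs (K − S): max(-18.94, 0) = 0, max(1.34, 0) = 1.34, max(12.26, 0) = 12.26, max(18.14, 0) = 18.14
Node uu (S = 33.8): V_uu = e^(−0.01)·[0.5168·0.0000 + 0.4832·1.3400] = 0.6411
Node ud (S = 18.2): V_ud = e^(−0.01)·[0.5168·1.3400 + 0.4832·12.2600] = 6.5512
Node dd (S = 9.8): V_dd = e^(−0.01)·[0.5168·12.2600 + 0.4832·18.1400] = 14.9512
Node u (S = 26): V_u = e^(−0.01)·[0.5168·0.6411 + 0.4832·6.5512] = 3.4624
Node d (S = 14): V_d = e^(−0.01)·[0.5168·6.5512 + 0.4832·14.9512] = 10.5050
Node 0 (S = 20): V_0 = e^(−0.01)·[0.5168·3.4624 + 0.4832·10.5050] = 6.7974

$6.80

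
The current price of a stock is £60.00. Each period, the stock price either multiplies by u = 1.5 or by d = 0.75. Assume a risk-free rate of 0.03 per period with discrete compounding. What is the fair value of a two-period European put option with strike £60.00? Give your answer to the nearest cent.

£9.72

Risk-neutral probability p = (1 + 0.03 − 0.75)/(1.5 − 0.75) = 0.2800/0.7500 = 0.3733
Terminal stock prices: S_uu = 135, S_ud = 67.5, S_dd = 33.75
Terminal payoffs (K − S): max(-75, 0) = 0, max(-7.5, 0) = 0, max(26.25, 0) = 26.25
Node u (S = 90): V_u = 1/1.03·[0.3733·0.0000 + 0.6267·0.0000] = 0.0000
Node d (S = 45): V_d = 1/1.03·[0.3733·0.0000 + 0.6267·26.2500] = 15.9709
Node 0 (S = 60): V_0 = 1/1.03·[0.3733·0.0000 + 0.6267·15.9709] = 9.7169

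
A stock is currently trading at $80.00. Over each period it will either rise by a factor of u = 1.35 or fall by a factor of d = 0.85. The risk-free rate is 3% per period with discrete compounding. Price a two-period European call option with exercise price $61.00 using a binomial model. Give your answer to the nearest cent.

Risk-neutral probability p = (1 + 0.03 − 0.85)/(1.35 − 0.85) = 0.1800/0.5000 = 0.3600
Terminal stock prices: S_uu = 145.8, S_ud = 91.8, S_dd = 57.8
Terminal payoffs (S − K): max(84.8, 0) = 84.8, max(30.8, 0) = 30.8, max(-3.2, 0) = 0
Node u (S = 108): V_u = 1/1.03·[0.3600·84.8000 + 0.6400·30.8000] = 48.7767
Node d (S = 68): V_d = 1/1.03·[0.3600·30.8000 + 0.6400·0.0000] = 10.7650
Node 0 (S = 80): V_0 = 1/1.03·[0.3600·48.7767 + 0.6400·10.7650] = 23.7371

$23.74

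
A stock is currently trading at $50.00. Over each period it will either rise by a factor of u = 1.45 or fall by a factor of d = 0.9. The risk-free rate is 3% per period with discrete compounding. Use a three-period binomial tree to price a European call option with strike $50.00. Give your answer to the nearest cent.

Risk-neutral probability p = (1 + 0.03 − 0.9)/(1.45 − 0.9) = 0.1300/0.5500 = 0.2364
Terminal stock prices: S_uuu = 152.4, S_uud = 94.61, S_udd = 58.73, S_ddd = 36.45
Terminal payoffs (S − K): max(102.4, 0) = 102.4, max(44.61, 0) = 44.61, max(8.725, 0) = 8.725, max(-13.55, 0) = 0
Node uu (S = 105.1): V_uu = 1/1.03·[0.2364·102.4313 + 0.7636·44.6125] = 56.5813
Node ud (S = 65.25): V_ud = 1/1.03·[0.2364·44.6125 + 0.7636·8.7250] = 16.7063
Node dd (S = 40.5): V_dd = 1/1.03·[0.2364·8.7250 + 0.7636·0.0000] = 2.0022
Node u (S = 72.5): V_u = 1/1.03·[0.2364·56.5813 + 0.7636·16.7063] = 25.3702
Node d (S = 45): V_d = 1/1.03·[0.2364·16.7063 + 0.7636·2.0022] = 5.3182
Node 0 (S = 50): V_0 = 1/1.03·[0.2364·25.3702 + 0.7636·5.3182] = 9.7648

$9.76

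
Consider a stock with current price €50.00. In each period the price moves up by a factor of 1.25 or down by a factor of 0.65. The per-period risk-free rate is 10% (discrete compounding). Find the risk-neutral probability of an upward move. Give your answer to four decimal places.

Risk-neutral probability p = (1 + 0.1 − 0.65)/(1.25 − 0.65) = 0.4500/0.6000 = 0.7500

p = 0.7500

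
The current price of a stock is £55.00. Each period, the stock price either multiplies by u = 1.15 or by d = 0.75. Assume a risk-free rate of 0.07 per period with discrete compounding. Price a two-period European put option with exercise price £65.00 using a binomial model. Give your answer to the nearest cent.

Risk-neutral probability p = (1 + 0.07 − 0.75)/(1.15 − 0.75) = 0.3200/0.4000 = 0.8000
Terminal stock prices: S_uu = 72.74, S_ud = 47.44, S_dd = 30.94
Terminal payoffs (K − S): max(-7.737, 0) = 0, max(17.56, 0) = 17.56, max(34.06, 0) = 34.06
Node u (S = 63.25): V_u = 1/1.07·[0.8000·0.0000 + 0.2000·17.5625] = 3.2827
Node d (S = 41.25): V_d = 1/1.07·[0.8000·17.5625 + 0.2000·34.0625] = 19.4977
Node 0 (S = 55): V_0 = 1/1.07·[0.8000·3.2827 + 0.2000·19.4977] = 6.0988

£6.10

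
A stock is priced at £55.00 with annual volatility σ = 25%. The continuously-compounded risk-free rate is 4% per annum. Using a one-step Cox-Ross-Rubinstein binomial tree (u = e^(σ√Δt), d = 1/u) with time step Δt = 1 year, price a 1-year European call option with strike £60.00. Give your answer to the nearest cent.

CRR parameters: u = e^(σ√Δt) = e^(0.25·√1) = 1.2840, d = 1/u = 0.7788
Per-period rate: rΔt = 0.04·1 = 0.04, so R = e^0.04 = 1.0408
Risk-neutral probability p = (e^0.04 − 0.7788)/(1.2840 − 0.7788) = 0.2620/0.5052 = 0.5186
Terminal stock prices: S_u = 70.62, S_d = 42.83
Terminal payoffs (S − K): max(10.62, 0) = 10.62, max(-17.17, 0) = 0
Node 0 (S = 55): V_0 = e^(−0.04)·[0.5186·10.6214 + 0.4814·0.0000] = 5.2923

£5.29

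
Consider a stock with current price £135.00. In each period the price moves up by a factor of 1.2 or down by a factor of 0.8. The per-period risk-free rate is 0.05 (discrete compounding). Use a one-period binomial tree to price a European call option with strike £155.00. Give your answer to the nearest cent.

Risk-neutral probability p = (1 + 0.05 − 0.8)/(1.2 − 0.8) = 0.2500/0.4000 = 0.6250
Terminal stock prices: S_u = 162, S_d = 108
Terminal payoffs (S − K): max(7, 0) = 7, max(-47, 0) = 0
Node 0 (S = 135): V_0 = 1/1.05·[0.6250·7.0000 + 0.3750·0.0000] = 4.1667

£4.17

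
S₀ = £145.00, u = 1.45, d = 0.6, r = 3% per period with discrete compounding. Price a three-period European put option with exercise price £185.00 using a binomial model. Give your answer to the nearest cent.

Risk-neutral probability p = (1 + 0.03 − 0.6)/(1.45 − 0.6) = 0.4300/0.8500 = 0.5059
Terminal stock prices: S_uuu = 442.1, S_uud = 182.9, S_udd = 75.69, S_ddd = 31.32
Terminal payoffs (K − S): max(-257.1, 0) = 0, max(2.083, 0) = 2.083, max(109.3, 0) = 109.3, max(153.7, 0) = 153.7
Node uu (S = 304.9): V_uu = 1/1.03·[0.5059·0.0000 + 0.4941·2.0825] = 0.9990
Node ud (S = 126.1): V_ud = 1/1.03·[0.5059·2.0825 + 0.4941·109.3100] = 53.4617
Node dd (S = 52.2): V_dd = 1/1.03·[0.5059·109.3100 + 0.4941·153.6800] = 127.4117
Node u (S = 210.2): V_u = 1/1.03·[0.5059·0.9990 + 0.4941·53.4617] = 26.1376
Node d (S = 87): V_d = 1/1.03·[0.5059·53.4617 + 0.4941·127.4117] = 87.3802
Node 0 (S = 145): V_0 = 1/1.03·[0.5059·26.1376 + 0.4941·87.3802] = 54.7560

£54.76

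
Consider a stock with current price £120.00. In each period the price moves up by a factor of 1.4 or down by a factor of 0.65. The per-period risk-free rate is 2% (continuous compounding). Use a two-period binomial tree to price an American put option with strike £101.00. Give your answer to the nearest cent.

£12.39

Risk-neutral probability p = (e^0.02 − 0.65)/(1.4 − 0.65) = 0.3702/0.7500 = 0.4936
Terminal stock prices: S_uu = 235.2, S_ud = 109.2, S_dd = 50.7
Terminal payoffs (K − S): max(-134.2, 0) = 0, max(-8.2, 0) = 0, max(50.3, 0) = 50.3
Node u (S = 168): continuation = e^(−0.02)·[0.4936·0.0000 + 0.5064·0.0000] = 0.0000; exercise value = 0.0000 ≤ continuation, so V_u = 0.0000
Node d (S = 78): continuation = e^(−0.02)·[0.4936·0.0000 + 0.5064·50.3000] = 24.9675; exercise value = 23.0000 ≤ continuation, so V_d = 24.9675
Node 0 (S = 120): continuation = e^(−0.02)·[0.4936·0.0000 + 0.5064·24.9675] = 12.3931; exercise value = 0.0000 ≤ continuation, so V_0 = 12.3931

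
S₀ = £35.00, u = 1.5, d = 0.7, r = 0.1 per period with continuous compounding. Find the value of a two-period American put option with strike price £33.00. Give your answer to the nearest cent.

Risk-neutral probability p = (e^0.1 − 0.7)/(1.5 − 0.7) = 0.4052/0.8000 = 0.5065
Terminal stock prices: S_uu = 78.75, S_ud = 36.75, S_dd = 17.15
Terminal payoffs (K − S): max(-45.75, 0) = 0, max(-3.75, 0) = 0, max(15.85, 0) = 15.85
Node u (S = 52.5): continuation = e^(−0.1)·[0.5065·0.0000 + 0.4935·0.0000] = 0.0000; exercise value = 0.0000 ≤ continuation, so V_u = 0.0000
Node d (S = 24.5): continuation = e^(−0.1)·[0.5065·0.0000 + 0.4935·15.8500] = 7.0781; exercise value = 8.5000 > continuation, so V_d = 8.5000 (exercise)
Node 0 (S = 35): continuation = e^(−0.1)·[0.5065·0.0000 + 0.4935·8.5000] = 3.7958; exercise value = 0.0000 ≤ continuation, so V_0 = 3.7958

£3.80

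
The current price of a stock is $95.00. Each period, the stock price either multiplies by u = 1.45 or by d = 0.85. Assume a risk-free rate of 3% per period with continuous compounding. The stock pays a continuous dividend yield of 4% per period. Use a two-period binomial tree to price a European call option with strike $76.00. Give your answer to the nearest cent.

Per-period risk-free factor R = e^0.03 = 1.0305; dividend-adjusted growth = e^(0.03−0.04) = 0.9900.
Risk-neutral probability p = (0.9900 − 0.85)/(1.45 − 0.85) = 0.1400/0.6000 = 0.2334
Terminal stock prices: S_uu = 199.7, S_ud = 117.1, S_dd = 68.64
Terminal payoffs (S − K): max(123.7, 0) = 123.7, max(41.09, 0) = 41.09, max(-7.363, 0) = 0
Node u (S = 137.8): V_u = e^(−0.03)·[0.2334·123.7375 + 0.7666·41.0875] = 58.5949
Node d (S = 80.75): V_d = e^(−0.03)·[0.2334·41.0875 + 0.7666·0.0000] = 9.3071
Node 0 (S = 95): V_0 = e^(−0.03)·[0.2334·58.5949 + 0.7666·9.3071] = 20.1966

$20.20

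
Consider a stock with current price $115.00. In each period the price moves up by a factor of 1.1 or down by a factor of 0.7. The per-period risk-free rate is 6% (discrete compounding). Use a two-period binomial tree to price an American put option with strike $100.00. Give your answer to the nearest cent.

$2.76

Risk-neutral probability p = (1 + 0.06 − 0.7)/(1.1 − 0.7) = 0.3600/0.4000 = 0.9000
Terminal stock prices: S_uu = 139.2, S_ud = 88.55, S_dd = 56.35
Terminal payoffs (K − S): max(-39.15, 0) = 0, max(11.45, 0) = 11.45, max(43.65, 0) = 43.65
Node u (S = 126.5): continuation = 1/1.06·[0.9000·0.0000 + 0.1000·11.4500] = 1.0802; exercise value = 0.0000 ≤ continuation, so V_u = 1.0802
Node d (S = 80.5): continuation = 1/1.06·[0.9000·11.4500 + 0.1000·43.6500] = 13.8396; exercise value = 19.5000 > continuation, so V_d = 19.5000 (exercise)
Node 0 (S = 115): continuation = 1/1.06·[0.9000·1.0802 + 0.1000·19.5000] = 2.7568; exercise value = 0.0000 ≤ continuation, so V_0 = 2.7568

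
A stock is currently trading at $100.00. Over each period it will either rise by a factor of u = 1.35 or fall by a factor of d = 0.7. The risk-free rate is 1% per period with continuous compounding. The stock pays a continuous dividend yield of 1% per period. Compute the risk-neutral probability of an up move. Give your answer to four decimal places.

p = 0.4615

Per-period risk-free factor R = e^0.01 = 1.0101; dividend-adjusted growth = e^(0.01−0.01) = 1.0000.
Risk-neutral probability p = (1.0000 − 0.7)/(1.35 − 0.7) = 0.3000/0.6500 = 0.4615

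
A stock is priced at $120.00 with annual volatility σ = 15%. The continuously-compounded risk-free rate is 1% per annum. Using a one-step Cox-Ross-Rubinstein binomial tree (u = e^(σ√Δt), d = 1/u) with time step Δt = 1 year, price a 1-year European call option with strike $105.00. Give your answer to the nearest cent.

$16.90

CRR parameters: u = e^(σ√Δt) = e^(0.15·√1) = 1.1618, d = 1/u = 0.8607
Per-period rate: rΔt = 0.01·1 = 0.01, so R = e^0.01 = 1.0101
Risk-neutral probability p = (e^0.01 − 0.8607)/(1.1618 − 0.8607) = 0.1493/0.3011 = 0.4959
Terminal stock prices: S_u = 139.4, S_d = 103.3
Terminal payoffs (S − K): max(34.42, 0) = 34.42, max(-1.715, 0) = 0
Node 0 (S = 120): V_0 = e^(−0.01)·[0.4959·34.4201 + 0.5041·0.0000] = 16.9006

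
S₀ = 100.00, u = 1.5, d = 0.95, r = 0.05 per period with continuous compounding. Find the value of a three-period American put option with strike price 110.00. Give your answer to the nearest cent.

Risk-neutral probability p = (e^0.05 − 0.95)/(1.5 − 0.95) = 0.1013/0.5500 = 0.1841
Terminal stock prices: S_uuu = 337.5, S_uud = 213.8, S_udd = 135.4, S_ddd = 85.74
Terminal payoffs (K − S): max(-227.5, 0) = 0, max(-103.8, 0) = 0, max(-25.38, 0) = 0, max(24.26, 0) = 24.26
Node uu (S = 225): continuation = e^(−0.05)·[0.1841·0.0000 + 0.8159·0.0000] = 0.0000; exercise value = 0.0000 ≤ continuation, so V_uu = 0.0000
Node ud (S = 142.5): continuation = e^(−0.05)·[0.1841·0.0000 + 0.8159·0.0000] = 0.0000; exercise value = 0.0000 ≤ continuation, so V_ud = 0.0000
Node dd (S = 90.25): continuation = e^(−0.05)·[0.1841·0.0000 + 0.8159·24.2625] = 18.8296; exercise value = 19.7500 > continuation, so V_dd = 19.7500 (exercise)
Node u (S = 150): continuation = e^(−0.05)·[0.1841·0.0000 + 0.8159·0.0000] = 0.0000; exercise value = 0.0000 ≤ continuation, so V_u = 0.0000
Node d (S = 95): continuation = e^(−0.05)·[0.1841·0.0000 + 0.8159·19.7500] = 15.3276; exercise value = 15.0000 ≤ continuation, so V_d = 15.3276
Node 0 (S = 100): continuation = e^(−0.05)·[0.1841·0.0000 + 0.8159·15.3276] = 11.8954; exercise value = 10.0000 ≤ continuation, so V_0 = 11.8954

11.90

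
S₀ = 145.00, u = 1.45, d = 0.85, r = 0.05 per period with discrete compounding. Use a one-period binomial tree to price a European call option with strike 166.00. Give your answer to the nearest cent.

Risk-neutral probability p = (1 + 0.05 − 0.85)/(1.45 − 0.85) = 0.2000/0.6000 = 0.3333
Terminal stock prices: S_u = 210.2, S_d = 123.2
Terminal payoffs (S − K): max(44.25, 0) = 44.25, max(-42.75, 0) = 0
Node 0 (S = 145): V_0 = 1/1.05·[0.3333·44.2500 + 0.6667·0.0000] = 14.0476

14.05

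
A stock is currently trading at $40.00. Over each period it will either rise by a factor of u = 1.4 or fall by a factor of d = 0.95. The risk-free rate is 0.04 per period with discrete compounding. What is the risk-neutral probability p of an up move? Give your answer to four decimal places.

p = 0.2000

Risk-neutral probability p = (1 + 0.04 − 0.95)/(1.4 − 0.95) = 0.0900/0.4500 = 0.2000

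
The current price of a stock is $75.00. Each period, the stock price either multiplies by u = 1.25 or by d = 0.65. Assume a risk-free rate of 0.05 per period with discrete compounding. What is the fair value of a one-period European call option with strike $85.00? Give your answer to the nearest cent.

Risk-neutral probability p = (1 + 0.05 − 0.65)/(1.25 − 0.65) = 0.4000/0.6000 = 0.6667
Terminal stock prices: S_u = 93.75, S_d = 48.75
Terminal payoffs (S − K): max(8.75, 0) = 8.75, max(-36.25, 0) = 0
Node 0 (S = 75): V_0 = 1/1.05·[0.6667·8.7500 + 0.3333·0.0000] = 5.5556

$5.56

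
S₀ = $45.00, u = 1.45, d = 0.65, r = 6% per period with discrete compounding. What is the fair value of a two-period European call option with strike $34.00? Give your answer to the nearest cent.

Risk-neutral probability p = (1 + 0.06 − 0.65)/(1.45 − 0.65) = 0.4100/0.8000 = 0.5125
Terminal stock prices: S_uu = 94.61, S_ud = 42.41, S_dd = 19.01
Terminal payoffs (S − K): max(60.61, 0) = 60.61, max(8.413, 0) = 8.413, max(-14.99, 0) = 0
Node u (S = 65.25): V_u = 1/1.06·[0.5125·60.6125 + 0.4875·8.4125] = 33.1745
Node d (S = 29.25): V_d = 1/1.06·[0.5125·8.4125 + 0.4875·0.0000] = 4.0674
Node 0 (S = 45): V_0 = 1/1.06·[0.5125·33.1745 + 0.4875·4.0674] = 17.9102

$17.91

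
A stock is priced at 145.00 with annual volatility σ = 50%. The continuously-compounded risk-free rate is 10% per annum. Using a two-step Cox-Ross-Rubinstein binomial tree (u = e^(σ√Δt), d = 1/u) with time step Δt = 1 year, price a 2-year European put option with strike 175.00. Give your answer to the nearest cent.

39.35

CRR parameters: u = e^(σ√Δt) = e^(0.5·√1) = 1.6487, d = 1/u = 0.6065
Per-period rate: rΔt = 0.1·1 = 0.1, so R = e^0.1 = 1.1052
Risk-neutral probability p = (e^0.1 − 0.6065)/(1.6487 − 0.6065) = 0.4986/1.0422 = 0.4785
Terminal stock prices: S_uu = 394.2, S_ud = 145, S_dd = 53.34
Terminal payoffs (K − S): max(-219.2, 0) = 0, max(30, 0) = 30, max(121.7, 0) = 121.7
Node u (S = 239.1): V_u = e^(−0.1)·[0.4785·0.0000 + 0.5215·30.0000] = 14.1574
Node d (S = 87.95): V_d = e^(−0.1)·[0.4785·30.0000 + 0.5215·121.6575] = 70.3996
Node 0 (S = 145): V_0 = e^(−0.1)·[0.4785·14.1574 + 0.5215·70.3996] = 39.3517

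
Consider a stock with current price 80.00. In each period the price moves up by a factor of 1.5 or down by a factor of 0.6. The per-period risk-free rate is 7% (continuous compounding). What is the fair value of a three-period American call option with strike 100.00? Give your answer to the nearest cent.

Risk-neutral probability p = (e^0.07 − 0.6)/(1.5 − 0.6) = 0.4725/0.9000 = 0.5250
Terminal stock prices: S_uuu = 270, S_uud = 108, S_udd = 43.2, S_ddd = 17.28
Terminal payoffs (S − K): max(170, 0) = 170, max(8, 0) = 8, max(-56.8, 0) = 0, max(-82.72, 0) = 0
Node uu (S = 180): continuation = e^(−0.07)·[0.5250·170.0000 + 0.4750·8.0000] = 86.7606; exercise value = 80.0000 ≤ continuation, so V_uu = 86.7606
Node ud (S = 72): continuation = e^(−0.07)·[0.5250·8.0000 + 0.4750·0.0000] = 3.9161; exercise value = 0.0000 ≤ continuation, so V_ud = 3.9161
Node dd (S = 28.8): continuation = e^(−0.07)·[0.5250·0.0000 + 0.4750·0.0000] = 0.0000; exercise value = 0.0000 ≤ continuation, so V_dd = 0.0000
Node u (S = 120): continuation = e^(−0.07)·[0.5250·86.7606 + 0.4750·3.9161] = 44.2050; exercise value = 20.0000 ≤ continuation, so V_u = 44.2050
Node d (S = 48): continuation = e^(−0.07)·[0.5250·3.9161 + 0.4750·0.0000] = 1.9170; exercise value = 0.0000 ≤ continuation, so V_d = 1.9170
Node 0 (S = 80): continuation = e^(−0.07)·[0.5250·44.2050 + 0.4750·1.9170] = 22.4880; exercise value = 0.0000 ≤ continuation, so V_0 = 22.4880

22.49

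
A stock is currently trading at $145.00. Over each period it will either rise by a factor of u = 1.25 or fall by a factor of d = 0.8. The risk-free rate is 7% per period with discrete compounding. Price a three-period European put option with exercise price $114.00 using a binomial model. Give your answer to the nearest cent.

$2.08

Risk-neutral probability p = (1 + 0.07 − 0.8)/(1.25 − 0.8) = 0.2700/0.4500 = 0.6000
Terminal stock prices: S_uuu = 283.2, S_uud = 181.2, S_udd = 116, S_ddd = 74.24
Terminal payoffs (K − S): max(-169.2, 0) = 0, max(-67.25, 0) = 0, max(-2, 0) = 0, max(39.76, 0) = 39.76
Node uu (S = 226.6): V_uu = 1/1.07·[0.6000·0.0000 + 0.4000·0.0000] = 0.0000
Node ud (S = 145): V_ud = 1/1.07·[0.6000·0.0000 + 0.4000·0.0000] = 0.0000
Node dd (S = 92.8): V_dd = 1/1.07·[0.6000·0.0000 + 0.4000·39.7600] = 14.8636
Node u (S = 181.2): V_u = 1/1.07·[0.6000·0.0000 + 0.4000·0.0000] = 0.0000
Node d (S = 116): V_d = 1/1.07·[0.6000·0.0000 + 0.4000·14.8636] = 5.5565
Node 0 (S = 145): V_0 = 1/1.07·[0.6000·0.0000 + 0.4000·5.5565] = 2.0772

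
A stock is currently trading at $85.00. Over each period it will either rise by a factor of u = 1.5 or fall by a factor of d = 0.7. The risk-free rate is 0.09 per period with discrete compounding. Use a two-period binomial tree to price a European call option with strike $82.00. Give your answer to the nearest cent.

$24.90

Risk-neutral probability p = (1 + 0.09 − 0.7)/(1.5 − 0.7) = 0.3900/0.8000 = 0.4875
Terminal stock prices: S_uu = 191.2, S_ud = 89.25, S_dd = 41.65
Terminal payoffs (S − K): max(109.2, 0) = 109.2, max(7.25, 0) = 7.25, max(-40.35, 0) = 0
Node u (S = 127.5): V_u = 1/1.09·[0.4875·109.2500 + 0.5125·7.2500] = 52.2706
Node d (S = 59.5): V_d = 1/1.09·[0.4875·7.2500 + 0.5125·0.0000] = 3.2425
Node 0 (S = 85): V_0 = 1/1.09·[0.4875·52.2706 + 0.5125·3.2425] = 24.9025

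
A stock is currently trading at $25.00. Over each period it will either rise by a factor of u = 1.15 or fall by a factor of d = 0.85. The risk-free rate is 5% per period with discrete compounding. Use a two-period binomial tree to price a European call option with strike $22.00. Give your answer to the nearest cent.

$5.44

Risk-neutral probability p = (1 + 0.05 − 0.85)/(1.15 − 0.85) = 0.2000/0.3000 = 0.6667
Terminal stock prices: S_uu = 33.06, S_ud = 24.44, S_dd = 18.06
Terminal payoffs (S − K): max(11.06, 0) = 11.06, max(2.437, 0) = 2.437, max(-3.938, 0) = 0
Node u (S = 28.75): V_u = 1/1.05·[0.6667·11.0625 + 0.3333·2.4375] = 7.7976
Node d (S = 21.25): V_d = 1/1.05·[0.6667·2.4375 + 0.3333·0.0000] = 1.5476
Node 0 (S = 25): V_0 = 1/1.05·[0.6667·7.7976 + 0.3333·1.5476] = 5.4422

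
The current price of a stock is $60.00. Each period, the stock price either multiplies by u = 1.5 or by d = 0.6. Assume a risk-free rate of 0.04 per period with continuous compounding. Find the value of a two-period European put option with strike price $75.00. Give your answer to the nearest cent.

Risk-neutral probability p = (e^0.04 − 0.6)/(1.5 − 0.6) = 0.4408/0.9000 = 0.4898
Terminal stock prices: S_uu = 135, S_ud = 54, S_dd = 21.6
Terminal payoffs (K − S): max(-60, 0) = 0, max(21, 0) = 21, max(53.4, 0) = 53.4
Node u (S = 90): V_u = e^(−0.04)·[0.4898·0.0000 + 0.5102·21.0000] = 10.2943
Node d (S = 36): V_d = e^(−0.04)·[0.4898·21.0000 + 0.5102·53.4000] = 36.0592
Node 0 (S = 60): V_0 = e^(−0.04)·[0.4898·10.2943 + 0.5102·36.0592] = 22.5207

$22.52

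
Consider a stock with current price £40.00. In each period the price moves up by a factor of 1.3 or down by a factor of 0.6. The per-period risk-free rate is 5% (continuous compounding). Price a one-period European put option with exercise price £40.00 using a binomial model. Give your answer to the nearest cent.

Risk-neutral probability p = (e^0.05 − 0.6)/(1.3 − 0.6) = 0.4513/0.7000 = 0.6447
Terminal stock prices: S_u = 52, S_d = 24
Terminal payoffs (K − S): max(-12, 0) = 0, max(16, 0) = 16
Node 0 (S = 40): V_0 = e^(−0.05)·[0.6447·0.0000 + 0.3553·16.0000] = 5.4080

£5.41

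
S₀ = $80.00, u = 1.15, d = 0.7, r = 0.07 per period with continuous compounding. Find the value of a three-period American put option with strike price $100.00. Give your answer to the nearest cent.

$20.00

Risk-neutral probability p = (e^0.07 − 0.7)/(1.15 − 0.7) = 0.3725/0.4500 = 0.8278
Terminal stock prices: S_uuu = 121.7, S_uud = 74.06, S_udd = 45.08, S_ddd = 27.44
Terminal payoffs (K − S): max(-21.67, 0) = 0, max(25.94, 0) = 25.94, max(54.92, 0) = 54.92, max(72.56, 0) = 72.56
Node uu (S = 105.8): continuation = e^(−0.07)·[0.8278·0.0000 + 0.1722·25.9400] = 4.1650; exercise value = 0.0000 ≤ continuation, so V_uu = 4.1650
Node ud (S = 64.4): continuation = e^(−0.07)·[0.8278·25.9400 + 0.1722·54.9200] = 28.8394; exercise value = 35.6000 > continuation, so V_ud = 35.6000 (exercise)
Node dd (S = 39.2): continuation = e^(−0.07)·[0.8278·54.9200 + 0.1722·72.5600] = 54.0394; exercise value = 60.8000 > continuation, so V_dd = 60.8000 (exercise)
Node u (S = 92): continuation = e^(−0.07)·[0.8278·4.1650 + 0.1722·35.6000] = 8.9307; exercise value = 8.0000 ≤ continuation, so V_u = 8.9307
Node d (S = 56): continuation = e^(−0.07)·[0.8278·35.6000 + 0.1722·60.8000] = 37.2394; exercise value = 44.0000 > continuation, so V_d = 44.0000 (exercise)
Node 0 (S = 80): continuation = e^(−0.07)·[0.8278·8.9307 + 0.1722·44.0000] = 13.9577; exercise value = 20.0000 > continuation, so V_0 = 20.0000 (exercise)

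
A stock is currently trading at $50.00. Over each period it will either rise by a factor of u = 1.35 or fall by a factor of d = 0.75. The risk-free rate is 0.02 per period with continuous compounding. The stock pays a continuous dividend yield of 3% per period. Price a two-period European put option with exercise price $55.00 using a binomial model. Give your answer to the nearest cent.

Per-period risk-free factor R = e^0.02 = 1.0202; dividend-adjusted growth = e^(0.02−0.03) = 0.9900.
Risk-neutral probability p = (0.9900 − 0.75)/(1.35 − 0.75) = 0.2400/0.6000 = 0.4001
Terminal stock prices: S_uu = 91.13, S_ud = 50.62, S_dd = 28.12
Terminal payoffs (K − S): max(-36.13, 0) = 0, max(4.375, 0) = 4.375, max(26.88, 0) = 26.88
Node u (S = 67.5): V_u = e^(−0.02)·[0.4001·0.0000 + 0.5999·4.3750] = 2.5727
Node d (S = 37.5): V_d = e^(−0.02)·[0.4001·4.3750 + 0.5999·26.8750] = 17.5192
Node 0 (S = 50): V_0 = e^(−0.02)·[0.4001·2.5727 + 0.5999·17.5192] = 11.3109

$11.31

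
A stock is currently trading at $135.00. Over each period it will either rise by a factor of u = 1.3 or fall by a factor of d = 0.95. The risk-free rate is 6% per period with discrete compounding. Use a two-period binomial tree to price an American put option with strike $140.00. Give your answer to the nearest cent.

Risk-neutral probability p = (1 + 0.06 − 0.95)/(1.3 − 0.95) = 0.1100/0.3500 = 0.3143
Terminal stock prices: S_uu = 228.2, S_ud = 166.7, S_dd = 121.8
Terminal payoffs (K − S): max(-88.15, 0) = 0, max(-26.72, 0) = 0, max(18.16, 0) = 18.16
Node u (S = 175.5): continuation = 1/1.06·[0.3143·0.0000 + 0.6857·0.0000] = 0.0000; exercise value = 0.0000 ≤ continuation, so V_u = 0.0000
Node d (S = 128.2): continuation = 1/1.06·[0.3143·0.0000 + 0.6857·18.1625] = 11.7493; exercise value = 11.7500 > continuation, so V_d = 11.7500 (exercise)
Node 0 (S = 135): continuation = 1/1.06·[0.3143·0.0000 + 0.6857·11.7500] = 7.6011; exercise value = 5.0000 ≤ continuation, so V_0 = 7.6011

$7.60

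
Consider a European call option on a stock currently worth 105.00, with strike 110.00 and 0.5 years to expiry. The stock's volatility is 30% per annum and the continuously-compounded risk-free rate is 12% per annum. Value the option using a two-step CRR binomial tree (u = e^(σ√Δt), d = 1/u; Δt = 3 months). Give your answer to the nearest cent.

CRR parameters: u = e^(σ√Δt) = e^(0.3·√0.25) = 1.1618, d = 1/u = 0.8607
Per-period rate: rΔt = 0.12·0.25 = 0.03, so R = e^0.03 = 1.0305
Risk-neutral probability p = (e^0.03 − 0.8607)/(1.1618 − 0.8607) = 0.1697/0.3011 = 0.5637
Terminal stock prices: S_uu = 141.7, S_ud = 105, S_dd = 77.79
Terminal payoffs (S − K): max(31.74, 0) = 31.74, max(-5, 0) = 0, max(-32.21, 0) = 0
Node u (S = 122): V_u = e^(−0.03)·[0.5637·31.7352 + 0.4363·0.0000] = 17.3606
Node d (S = 90.37): V_d = e^(−0.03)·[0.5637·0.0000 + 0.4363·0.0000] = 0.0000
Node 0 (S = 105): V_0 = e^(−0.03)·[0.5637·17.3606 + 0.4363·0.0000] = 9.4970

9.50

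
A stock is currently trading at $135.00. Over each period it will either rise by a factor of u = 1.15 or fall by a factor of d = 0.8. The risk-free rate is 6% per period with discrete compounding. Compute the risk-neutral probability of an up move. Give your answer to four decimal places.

p = 0.7429

Risk-neutral probability p = (1 + 0.06 − 0.8)/(1.15 − 0.8) = 0.2600/0.3500 = 0.7429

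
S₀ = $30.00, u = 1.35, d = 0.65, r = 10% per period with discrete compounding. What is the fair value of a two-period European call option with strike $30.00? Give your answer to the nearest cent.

$8.43

Risk-neutral probability p = (1 + 0.1 − 0.65)/(1.35 − 0.65) = 0.4500/0.7000 = 0.6429
Terminal stock prices: S_uu = 54.68, S_ud = 26.32, S_dd = 12.68
Terminal payoffs (S − K): max(24.68, 0) = 24.68, max(-3.675, 0) = 0, max(-17.32, 0) = 0
Node u (S = 40.5): V_u = 1/1.1·[0.6429·24.6750 + 0.3571·0.0000] = 14.4205
Node d (S = 19.5): V_d = 1/1.1·[0.6429·0.0000 + 0.3571·0.0000] = 0.0000
Node 0 (S = 30): V_0 = 1/1.1·[0.6429·14.4205 + 0.3571·0.0000] = 8.4275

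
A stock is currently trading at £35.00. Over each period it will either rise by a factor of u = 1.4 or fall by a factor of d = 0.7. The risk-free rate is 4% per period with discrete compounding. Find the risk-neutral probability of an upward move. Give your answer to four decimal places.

Risk-neutral probability p = (1 + 0.04 − 0.7)/(1.4 − 0.7) = 0.3400/0.7000 = 0.4857

p = 0.4857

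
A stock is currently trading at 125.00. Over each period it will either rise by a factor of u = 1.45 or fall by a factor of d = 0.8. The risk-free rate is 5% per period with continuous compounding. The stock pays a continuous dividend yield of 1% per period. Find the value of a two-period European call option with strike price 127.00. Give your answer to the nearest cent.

24.46

Per-period risk-free factor R = e^0.05 = 1.0513; dividend-adjusted growth = e^(0.05−0.01) = 1.0408.
Risk-neutral probability p = (1.0408 − 0.8)/(1.45 − 0.8) = 0.2408/0.6500 = 0.3705
Terminal stock prices: S_uu = 262.8, S_ud = 145, S_dd = 80
Terminal payoffs (S − K): max(135.8, 0) = 135.8, max(18, 0) = 18, max(-47, 0) = 0
Node u (S = 181.2): V_u = e^(−0.05)·[0.3705·135.8125 + 0.6295·18.0000] = 58.6404
Node d (S = 100): V_d = e^(−0.05)·[0.3705·18.0000 + 0.6295·0.0000] = 6.3434
Node 0 (S = 125): V_0 = e^(−0.05)·[0.3705·58.6404 + 0.6295·6.3434] = 24.4640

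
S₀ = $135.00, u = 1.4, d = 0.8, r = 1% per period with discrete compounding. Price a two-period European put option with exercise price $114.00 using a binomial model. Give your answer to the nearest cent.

$11.43

Risk-neutral probability p = (1 + 0.01 − 0.8)/(1.4 − 0.8) = 0.2100/0.6000 = 0.3500
Terminal stock prices: S_uu = 264.6, S_ud = 151.2, S_dd = 86.4
Terminal payoffs (K − S): max(-150.6, 0) = 0, max(-37.2, 0) = 0, max(27.6, 0) = 27.6
Node u (S = 189): V_u = 1/1.01·[0.3500·0.0000 + 0.6500·0.0000] = 0.0000
Node d (S = 108): V_d = 1/1.01·[0.3500·0.0000 + 0.6500·27.6000] = 17.7624
Node 0 (S = 135): V_0 = 1/1.01·[0.3500·0.0000 + 0.6500·17.7624] = 11.4312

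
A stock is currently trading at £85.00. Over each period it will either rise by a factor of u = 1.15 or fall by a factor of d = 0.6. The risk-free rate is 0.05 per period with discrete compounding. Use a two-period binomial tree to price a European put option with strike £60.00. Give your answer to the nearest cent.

£1.25

Risk-neutral probability p = (1 + 0.05 − 0.6)/(1.15 − 0.6) = 0.4500/0.5500 = 0.8182
Terminal stock prices: S_uu = 112.4, S_ud = 58.65, S_dd = 30.6
Terminal payoffs (K − S): max(-52.41, 0) = 0, max(1.35, 0) = 1.35, max(29.4, 0) = 29.4
Node u (S = 97.75): V_u = 1/1.05·[0.8182·0.0000 + 0.1818·1.3500] = 0.2338
Node d (S = 51): V_d = 1/1.05·[0.8182·1.3500 + 0.1818·29.4000] = 6.1429
Node 0 (S = 85): V_0 = 1/1.05·[0.8182·0.2338 + 0.1818·6.1429] = 1.2459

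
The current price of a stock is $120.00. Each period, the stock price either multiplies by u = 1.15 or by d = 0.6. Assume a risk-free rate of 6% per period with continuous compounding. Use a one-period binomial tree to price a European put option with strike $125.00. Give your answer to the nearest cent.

$8.00

Risk-neutral probability p = (e^0.06 − 0.6)/(1.15 − 0.6) = 0.4618/0.5500 = 0.8397
Terminal stock prices: S_u = 138, S_d = 72
Terminal payoffs (K − S): max(-13, 0) = 0, max(53, 0) = 53
Node 0 (S = 120): V_0 = e^(−0.06)·[0.8397·0.0000 + 0.1603·53.0000] = 8.0010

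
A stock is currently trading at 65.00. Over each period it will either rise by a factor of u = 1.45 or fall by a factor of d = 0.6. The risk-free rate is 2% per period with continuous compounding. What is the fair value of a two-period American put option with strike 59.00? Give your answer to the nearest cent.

Risk-neutral probability p = (e^0.02 − 0.6)/(1.45 − 0.6) = 0.4202/0.8500 = 0.4944
Terminal stock prices: S_uu = 136.7, S_ud = 56.55, S_dd = 23.4
Terminal payoffs (K − S): max(-77.66, 0) = 0, max(2.45, 0) = 2.45, max(35.6, 0) = 35.6
Node u (S = 94.25): continuation = e^(−0.02)·[0.4944·0.0000 + 0.5056·2.4500] = 1.2143; exercise value = 0.0000 ≤ continuation, so V_u = 1.2143
Node d (S = 39): continuation = e^(−0.02)·[0.4944·2.4500 + 0.5056·35.6000] = 18.8317; exercise value = 20.0000 > continuation, so V_d = 20.0000 (exercise)
Node 0 (S = 65): continuation = e^(−0.02)·[0.4944·1.2143 + 0.5056·20.0000] = 10.5011; exercise value = 0.0000 ≤ continuation, so V_0 = 10.5011

10.50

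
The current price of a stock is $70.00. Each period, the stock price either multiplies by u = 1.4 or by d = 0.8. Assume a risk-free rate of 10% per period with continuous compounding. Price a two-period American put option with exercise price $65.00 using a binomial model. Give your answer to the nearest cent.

$4.00

Risk-neutral probability p = (e^0.1 − 0.8)/(1.4 − 0.8) = 0.3052/0.6000 = 0.5086
Terminal stock prices: S_uu = 137.2, S_ud = 78.4, S_dd = 44.8
Terminal payoffs (K − S): max(-72.2, 0) = 0, max(-13.4, 0) = 0, max(20.2, 0) = 20.2
Node u (S = 98): continuation = e^(−0.1)·[0.5086·0.0000 + 0.4914·0.0000] = 0.0000; exercise value = 0.0000 ≤ continuation, so V_u = 0.0000
Node d (S = 56): continuation = e^(−0.1)·[0.5086·0.0000 + 0.4914·20.2000] = 8.9813; exercise value = 9.0000 > continuation, so V_d = 9.0000 (exercise)
Node 0 (S = 70): continuation = e^(−0.1)·[0.5086·0.0000 + 0.4914·9.0000] = 4.0016; exercise value = 0.0000 ≤ continuation, so V_0 = 4.0016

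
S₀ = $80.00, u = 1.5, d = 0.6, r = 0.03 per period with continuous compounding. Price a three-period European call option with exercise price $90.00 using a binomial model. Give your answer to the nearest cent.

$23.89

Risk-neutral probability p = (e^0.03 − 0.6)/(1.5 − 0.6) = 0.4305/0.9000 = 0.4783
Terminal stock prices: S_uuu = 270, S_uud = 108, S_udd = 43.2, S_ddd = 17.28
Terminal payoffs (S − K): max(180, 0) = 180, max(18, 0) = 18, max(-46.8, 0) = 0, max(-72.72, 0) = 0
Node uu (S = 180): V_uu = e^(−0.03)·[0.4783·180.0000 + 0.5217·18.0000] = 92.6599
Node ud (S = 72): V_ud = e^(−0.03)·[0.4783·18.0000 + 0.5217·0.0000] = 8.3547
Node dd (S = 28.8): V_dd = e^(−0.03)·[0.4783·0.0000 + 0.5217·0.0000] = 0.0000
Node u (S = 120): V_u = e^(−0.03)·[0.4783·92.6599 + 0.5217·8.3547] = 47.2378
Node d (S = 48): V_d = e^(−0.03)·[0.4783·8.3547 + 0.5217·0.0000] = 3.8778
Node 0 (S = 80): V_0 = e^(−0.03)·[0.4783·47.2378 + 0.5217·3.8778] = 23.8886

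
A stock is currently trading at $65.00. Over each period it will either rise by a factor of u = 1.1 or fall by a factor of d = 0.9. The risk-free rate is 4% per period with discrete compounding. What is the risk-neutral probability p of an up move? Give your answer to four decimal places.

p = 0.7000

Risk-neutral probability p = (1 + 0.04 − 0.9)/(1.1 − 0.9) = 0.1400/0.2000 = 0.7000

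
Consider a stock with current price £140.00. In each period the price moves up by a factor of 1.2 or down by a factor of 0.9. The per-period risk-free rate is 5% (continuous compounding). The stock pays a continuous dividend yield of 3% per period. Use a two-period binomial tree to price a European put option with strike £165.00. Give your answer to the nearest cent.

£22.77

Per-period risk-free factor R = e^0.05 = 1.0513; dividend-adjusted growth = e^(0.05−0.03) = 1.0202.
Risk-neutral probability p = (1.0202 − 0.9)/(1.2 − 0.9) = 0.1202/0.3000 = 0.4007
Terminal stock prices: S_uu = 201.6, S_ud = 151.2, S_dd = 113.4
Terminal payoffs (K − S): max(-36.6, 0) = 0, max(13.8, 0) = 13.8, max(51.6, 0) = 51.6
Node u (S = 168): V_u = e^(−0.05)·[0.4007·0.0000 + 0.5993·13.8000] = 7.8674
Node d (S = 126): V_d = e^(−0.05)·[0.4007·13.8000 + 0.5993·51.6000] = 34.6767
Node 0 (S = 140): V_0 = e^(−0.05)·[0.4007·7.8674 + 0.5993·34.6767] = 22.7677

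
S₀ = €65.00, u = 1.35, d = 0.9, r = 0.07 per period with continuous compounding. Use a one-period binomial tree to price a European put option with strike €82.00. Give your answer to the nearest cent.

Risk-neutral probability p = (e^0.07 − 0.9)/(1.35 − 0.9) = 0.1725/0.4500 = 0.3834
Terminal stock prices: S_u = 87.75, S_d = 58.5
Terminal payoffs (K − S): max(-5.75, 0) = 0, max(23.5, 0) = 23.5
Node 0 (S = 65): V_0 = e^(−0.07)·[0.3834·0.0000 + 0.6166·23.5000] = 13.5115

€13.51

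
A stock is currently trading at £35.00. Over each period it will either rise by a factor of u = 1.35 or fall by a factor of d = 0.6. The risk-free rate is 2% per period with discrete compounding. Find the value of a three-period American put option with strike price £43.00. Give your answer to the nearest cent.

£13.57

Risk-neutral probability p = (1 + 0.02 − 0.6)/(1.35 − 0.6) = 0.4200/0.7500 = 0.5600
Terminal stock prices: S_uuu = 86.11, S_uud = 38.27, S_udd = 17.01, S_ddd = 7.56
Terminal payoffs (K − S): max(-43.11, 0) = 0, max(4.727, 0) = 4.727, max(25.99, 0) = 25.99, max(35.44, 0) = 35.44
Node uu (S = 63.79): continuation = 1/1.02·[0.5600·0.0000 + 0.4400·4.7275] = 2.0393; exercise value = 0.0000 ≤ continuation, so V_uu = 2.0393
Node ud (S = 28.35): continuation = 1/1.02·[0.5600·4.7275 + 0.4400·25.9900] = 13.8069; exercise value = 14.6500 > continuation, so V_ud = 14.6500 (exercise)
Node dd (S = 12.6): continuation = 1/1.02·[0.5600·25.9900 + 0.4400·35.4400] = 29.5569; exercise value = 30.4000 > continuation, so V_dd = 30.4000 (exercise)
Node u (S = 47.25): continuation = 1/1.02·[0.5600·2.0393 + 0.4400·14.6500] = 7.4392; exercise value = 0.0000 ≤ continuation, so V_u = 7.4392
Node d (S = 21): continuation = 1/1.02·[0.5600·14.6500 + 0.4400·30.4000] = 21.1569; exercise value = 22.0000 > continuation, so V_d = 22.0000 (exercise)
Node 0 (S = 35): continuation = 1/1.02·[0.5600·7.4392 + 0.4400·22.0000] = 13.5745; exercise value = 8.0000 ≤ continuation, so V_0 = 13.5745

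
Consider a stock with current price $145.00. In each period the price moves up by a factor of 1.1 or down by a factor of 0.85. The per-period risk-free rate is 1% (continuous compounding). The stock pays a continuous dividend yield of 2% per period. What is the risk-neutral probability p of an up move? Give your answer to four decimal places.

p = 0.5602

Per-period risk-free factor R = e^0.01 = 1.0101; dividend-adjusted growth = e^(0.01−0.02) = 0.9900.
Risk-neutral probability p = (0.9900 − 0.85)/(1.1 − 0.85) = 0.1400/0.2500 = 0.5602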